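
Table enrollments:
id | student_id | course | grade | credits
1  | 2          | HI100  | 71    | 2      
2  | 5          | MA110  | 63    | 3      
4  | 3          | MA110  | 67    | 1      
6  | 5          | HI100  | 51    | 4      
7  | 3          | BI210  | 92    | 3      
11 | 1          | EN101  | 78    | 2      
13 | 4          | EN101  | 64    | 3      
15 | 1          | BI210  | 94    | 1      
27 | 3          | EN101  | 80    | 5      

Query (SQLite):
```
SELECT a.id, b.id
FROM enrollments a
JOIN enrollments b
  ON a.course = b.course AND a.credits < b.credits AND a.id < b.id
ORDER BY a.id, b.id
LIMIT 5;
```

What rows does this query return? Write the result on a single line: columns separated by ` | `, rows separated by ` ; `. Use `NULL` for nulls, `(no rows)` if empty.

Pairs (a,b) with same course, a.credits < b.credits, a.id < b.id.
course groups: BI210:{7,15} EN101:{11,13,27} HI100:{1,6} MA110:{2,4}
Ordered by (a.id, b.id); first 5.

1 | 6 ; 11 | 13 ; 11 | 27 ; 13 | 27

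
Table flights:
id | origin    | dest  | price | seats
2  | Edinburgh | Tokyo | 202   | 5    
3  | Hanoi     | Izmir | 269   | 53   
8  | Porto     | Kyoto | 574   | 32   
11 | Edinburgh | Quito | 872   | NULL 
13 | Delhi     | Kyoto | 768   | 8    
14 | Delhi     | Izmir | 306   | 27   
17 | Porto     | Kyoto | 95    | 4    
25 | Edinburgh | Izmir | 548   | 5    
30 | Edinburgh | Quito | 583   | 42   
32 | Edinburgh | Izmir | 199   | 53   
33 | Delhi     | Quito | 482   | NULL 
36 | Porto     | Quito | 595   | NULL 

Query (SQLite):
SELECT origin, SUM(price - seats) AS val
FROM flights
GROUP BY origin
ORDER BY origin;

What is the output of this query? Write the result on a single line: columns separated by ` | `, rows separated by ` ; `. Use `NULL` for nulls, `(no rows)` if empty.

Delhi | 1039 ; Edinburgh | 1427 ; Hanoi | 216 ; Porto | 633

For each row compute price - seats.
Group by origin; take SUM of the expression per group.
  Delhi: ids {13, 14, 33} → SUM(price - seats)=1039
  Edinburgh: ids {2, 11, 25, 30, 32} → SUM(price - seats)=1427
  Hanoi: ids {3} → SUM(price - seats)=216
  Porto: ids {8, 17, 36} → SUM(price - seats)=633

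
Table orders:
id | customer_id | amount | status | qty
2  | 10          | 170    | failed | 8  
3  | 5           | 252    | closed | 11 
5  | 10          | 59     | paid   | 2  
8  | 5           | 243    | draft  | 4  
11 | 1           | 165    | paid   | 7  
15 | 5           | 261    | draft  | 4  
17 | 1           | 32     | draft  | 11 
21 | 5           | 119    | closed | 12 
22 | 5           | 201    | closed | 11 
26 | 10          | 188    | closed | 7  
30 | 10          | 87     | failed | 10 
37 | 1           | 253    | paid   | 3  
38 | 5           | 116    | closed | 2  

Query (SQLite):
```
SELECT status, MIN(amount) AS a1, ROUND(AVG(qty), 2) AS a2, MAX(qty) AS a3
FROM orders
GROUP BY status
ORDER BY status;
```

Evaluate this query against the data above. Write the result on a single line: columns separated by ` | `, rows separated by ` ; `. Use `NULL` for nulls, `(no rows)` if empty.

Group orders by status.
Per group compute: MIN(amount), ROUND(AVG(qty), 2), MAX(qty).
  closed: ids {3, 21, 22, 26, 38} → MIN(amount)=116, ROUND(AVG(qty), 2)=8.6, MAX(qty)=12
  draft: ids {8, 15, 17} → MIN(amount)=32, ROUND(AVG(qty), 2)=6.33, MAX(qty)=11
  failed: ids {2, 30} → MIN(amount)=87, ROUND(AVG(qty), 2)=9, MAX(qty)=10
  paid: ids {5, 11, 37} → MIN(amount)=59, ROUND(AVG(qty), 2)=4, MAX(qty)=7

closed | 116 | 8.6 | 12 ; draft | 32 | 6.33 | 11 ; failed | 87 | 9 | 10 ; paid | 59 | 4 | 7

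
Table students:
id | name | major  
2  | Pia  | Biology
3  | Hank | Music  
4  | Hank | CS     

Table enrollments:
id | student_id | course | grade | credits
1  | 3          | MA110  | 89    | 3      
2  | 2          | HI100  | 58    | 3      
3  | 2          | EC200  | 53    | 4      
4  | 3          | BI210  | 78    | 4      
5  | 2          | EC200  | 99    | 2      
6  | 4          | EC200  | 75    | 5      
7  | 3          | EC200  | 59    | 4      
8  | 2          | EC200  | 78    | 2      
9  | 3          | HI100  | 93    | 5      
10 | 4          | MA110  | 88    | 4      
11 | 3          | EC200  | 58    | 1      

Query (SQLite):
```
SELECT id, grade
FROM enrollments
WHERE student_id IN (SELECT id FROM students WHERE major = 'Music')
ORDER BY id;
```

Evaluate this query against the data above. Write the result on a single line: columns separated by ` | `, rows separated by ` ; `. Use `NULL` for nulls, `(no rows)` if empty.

Inner query: students.id where major = 'Music'.
Outer: keep enrollments rows whose student_id is in that set.
Inner query → {3}

1 | 89 ; 4 | 78 ; 7 | 59 ; 9 | 93 ; 11 | 58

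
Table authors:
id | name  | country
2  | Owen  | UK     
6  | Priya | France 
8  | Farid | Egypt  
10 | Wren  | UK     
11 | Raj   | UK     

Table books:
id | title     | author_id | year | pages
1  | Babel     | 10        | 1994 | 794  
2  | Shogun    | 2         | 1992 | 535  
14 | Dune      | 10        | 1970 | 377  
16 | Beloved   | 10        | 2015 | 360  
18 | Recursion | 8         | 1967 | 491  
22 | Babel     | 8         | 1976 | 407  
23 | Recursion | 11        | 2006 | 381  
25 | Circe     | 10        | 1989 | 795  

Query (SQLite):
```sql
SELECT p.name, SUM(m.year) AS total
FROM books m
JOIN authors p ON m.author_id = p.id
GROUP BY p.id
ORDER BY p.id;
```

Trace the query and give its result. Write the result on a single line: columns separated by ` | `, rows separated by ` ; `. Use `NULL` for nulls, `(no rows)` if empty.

Join each books row to its authors via author_id.
Group joined rows by authors.id; compute SUM(m.year) per group.
  2: ids {2} → SUM(m.year)=1992
  8: ids {18, 22} → SUM(m.year)=3943
  10: ids {1, 14, 16, 25} → SUM(m.year)=7968
  11: ids {23} → SUM(m.year)=2006

Owen | 1992 ; Farid | 3943 ; Wren | 7968 ; Raj | 2006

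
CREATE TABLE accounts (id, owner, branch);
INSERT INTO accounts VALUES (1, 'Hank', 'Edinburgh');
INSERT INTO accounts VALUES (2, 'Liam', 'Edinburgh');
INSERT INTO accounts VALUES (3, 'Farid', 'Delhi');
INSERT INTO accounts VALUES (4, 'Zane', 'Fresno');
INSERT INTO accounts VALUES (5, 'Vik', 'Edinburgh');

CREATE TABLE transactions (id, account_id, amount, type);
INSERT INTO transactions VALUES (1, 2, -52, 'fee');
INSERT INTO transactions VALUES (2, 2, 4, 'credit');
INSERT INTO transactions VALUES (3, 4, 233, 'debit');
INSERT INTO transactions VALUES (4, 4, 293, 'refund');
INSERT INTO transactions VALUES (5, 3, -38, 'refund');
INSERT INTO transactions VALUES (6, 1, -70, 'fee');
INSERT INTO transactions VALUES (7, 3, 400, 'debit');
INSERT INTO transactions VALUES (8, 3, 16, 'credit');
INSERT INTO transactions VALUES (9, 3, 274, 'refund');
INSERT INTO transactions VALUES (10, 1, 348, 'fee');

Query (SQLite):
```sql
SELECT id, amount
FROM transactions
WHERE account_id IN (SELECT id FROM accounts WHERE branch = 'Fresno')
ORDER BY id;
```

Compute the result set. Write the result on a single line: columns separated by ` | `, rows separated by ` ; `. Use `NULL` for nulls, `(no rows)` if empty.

3 | 233 ; 4 | 293

Inner query: accounts.id where branch = 'Fresno'.
Outer: keep transactions rows whose account_id is in that set.
Inner query → {4}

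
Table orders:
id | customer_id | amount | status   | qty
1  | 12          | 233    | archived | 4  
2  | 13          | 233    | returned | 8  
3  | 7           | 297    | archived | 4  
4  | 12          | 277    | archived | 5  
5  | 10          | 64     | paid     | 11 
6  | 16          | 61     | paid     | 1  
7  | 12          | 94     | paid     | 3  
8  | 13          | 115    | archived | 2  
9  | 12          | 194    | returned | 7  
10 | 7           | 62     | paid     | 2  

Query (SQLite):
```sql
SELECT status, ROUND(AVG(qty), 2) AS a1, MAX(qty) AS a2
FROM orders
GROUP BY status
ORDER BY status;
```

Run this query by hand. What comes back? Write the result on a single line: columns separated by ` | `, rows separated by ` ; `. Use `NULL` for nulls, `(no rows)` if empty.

archived | 3.75 | 5 ; paid | 4.25 | 11 ; returned | 7.5 | 8

Group orders by status.
Per group compute: ROUND(AVG(qty), 2), MAX(qty).
  archived: ids {1, 3, 4, 8} → ROUND(AVG(qty), 2)=3.75, MAX(qty)=5
  paid: ids {5, 6, 7, 10} → ROUND(AVG(qty), 2)=4.25, MAX(qty)=11
  returned: ids {2, 9} → ROUND(AVG(qty), 2)=7.5, MAX(qty)=8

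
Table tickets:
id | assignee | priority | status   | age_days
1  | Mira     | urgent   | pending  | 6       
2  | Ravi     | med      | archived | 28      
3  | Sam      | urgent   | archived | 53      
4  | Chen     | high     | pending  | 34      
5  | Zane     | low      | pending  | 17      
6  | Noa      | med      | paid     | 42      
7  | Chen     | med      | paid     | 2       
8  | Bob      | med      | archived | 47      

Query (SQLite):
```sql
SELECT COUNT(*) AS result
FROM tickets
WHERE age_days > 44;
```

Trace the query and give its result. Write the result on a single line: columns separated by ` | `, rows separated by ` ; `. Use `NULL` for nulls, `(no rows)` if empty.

2

Rows where age_days > 44 → age_days values: [53, 47].
COUNT(*) counts rows → 2.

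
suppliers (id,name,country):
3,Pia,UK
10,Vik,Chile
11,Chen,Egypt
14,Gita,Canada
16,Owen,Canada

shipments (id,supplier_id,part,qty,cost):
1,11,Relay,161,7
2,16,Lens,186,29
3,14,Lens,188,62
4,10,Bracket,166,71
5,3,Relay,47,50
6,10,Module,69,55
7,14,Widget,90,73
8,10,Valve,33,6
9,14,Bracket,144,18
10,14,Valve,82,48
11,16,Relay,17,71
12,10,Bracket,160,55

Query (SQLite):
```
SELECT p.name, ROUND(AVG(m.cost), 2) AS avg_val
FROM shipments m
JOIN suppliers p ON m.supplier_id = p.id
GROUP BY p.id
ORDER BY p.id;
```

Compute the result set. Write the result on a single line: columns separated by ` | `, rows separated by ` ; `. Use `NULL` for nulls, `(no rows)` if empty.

Join each shipments row to its suppliers via supplier_id.
Group joined rows by suppliers.id; compute ROUND(AVG(m.cost), 2) per group.
  3: ids {5} → ROUND(AVG(m.cost), 2)=50
  10: ids {4, 6, 8, 12} → ROUND(AVG(m.cost), 2)=46.75
  11: ids {1} → ROUND(AVG(m.cost), 2)=7
  14: ids {3, 7, 9, 10} → ROUND(AVG(m.cost), 2)=50.25
  16: ids {2, 11} → ROUND(AVG(m.cost), 2)=50

Pia | 50 ; Vik | 46.75 ; Chen | 7 ; Gita | 50.25 ; Owen | 50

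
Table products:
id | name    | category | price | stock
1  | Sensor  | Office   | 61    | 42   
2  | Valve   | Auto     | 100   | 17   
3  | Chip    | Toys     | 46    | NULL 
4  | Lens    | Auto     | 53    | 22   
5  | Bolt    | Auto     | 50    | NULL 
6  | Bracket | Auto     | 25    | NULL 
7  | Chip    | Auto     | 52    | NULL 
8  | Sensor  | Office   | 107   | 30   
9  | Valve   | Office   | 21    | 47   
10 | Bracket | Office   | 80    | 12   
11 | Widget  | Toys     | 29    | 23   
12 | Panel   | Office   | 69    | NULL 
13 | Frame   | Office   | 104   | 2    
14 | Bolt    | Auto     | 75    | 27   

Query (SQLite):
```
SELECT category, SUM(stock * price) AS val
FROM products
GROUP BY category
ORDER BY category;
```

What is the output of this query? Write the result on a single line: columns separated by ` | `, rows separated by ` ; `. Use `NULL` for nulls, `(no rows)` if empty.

For each row compute stock * price.
Group by category; take SUM of the expression per group.
  Auto: ids {2, 4, 5, 6, 7, 14} → SUM(stock * price)=4891
  Office: ids {1, 8, 9, 10, 12, 13} → SUM(stock * price)=7927
  Toys: ids {3, 11} → SUM(stock * price)=667

Auto | 4891 ; Office | 7927 ; Toys | 667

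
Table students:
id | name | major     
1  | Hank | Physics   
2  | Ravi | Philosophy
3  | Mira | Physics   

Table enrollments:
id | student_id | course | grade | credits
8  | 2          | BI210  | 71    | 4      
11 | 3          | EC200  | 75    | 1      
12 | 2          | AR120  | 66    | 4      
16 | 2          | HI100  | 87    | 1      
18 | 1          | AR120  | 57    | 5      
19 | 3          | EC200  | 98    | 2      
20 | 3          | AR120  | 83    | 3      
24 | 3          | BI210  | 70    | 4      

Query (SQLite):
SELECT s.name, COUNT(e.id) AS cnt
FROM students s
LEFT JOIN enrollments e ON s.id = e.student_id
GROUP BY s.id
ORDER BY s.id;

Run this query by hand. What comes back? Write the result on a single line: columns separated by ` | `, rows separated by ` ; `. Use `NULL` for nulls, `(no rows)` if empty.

LEFT JOIN keeps every students row; unmatched ones get NULL for enrollments columns.
Group by students.id and compute COUNT(e.id). COUNT(col) of an all-NULL group is 0.
  1: ids {18} → COUNT(e.id)=1
  2: ids {8, 12, 16} → COUNT(e.id)=3
  3: ids {11, 19, 20, 24} → COUNT(e.id)=4

Hank | 1 ; Ravi | 3 ; Mira | 4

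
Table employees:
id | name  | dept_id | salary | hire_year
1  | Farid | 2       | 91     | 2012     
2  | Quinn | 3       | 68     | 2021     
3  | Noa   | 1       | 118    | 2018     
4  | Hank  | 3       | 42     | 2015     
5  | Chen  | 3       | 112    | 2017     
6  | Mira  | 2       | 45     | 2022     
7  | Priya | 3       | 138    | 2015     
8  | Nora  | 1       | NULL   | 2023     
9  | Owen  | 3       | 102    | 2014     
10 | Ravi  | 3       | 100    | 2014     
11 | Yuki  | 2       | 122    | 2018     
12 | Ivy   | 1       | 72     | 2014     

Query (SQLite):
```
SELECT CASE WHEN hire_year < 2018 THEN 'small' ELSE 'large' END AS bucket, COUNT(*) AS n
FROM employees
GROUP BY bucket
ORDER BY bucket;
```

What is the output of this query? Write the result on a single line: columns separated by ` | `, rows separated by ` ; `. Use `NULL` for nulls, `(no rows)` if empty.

large | 5 ; small | 7

Bucket rows by hire_year < 2018 → 'small' else 'large'; count each bucket.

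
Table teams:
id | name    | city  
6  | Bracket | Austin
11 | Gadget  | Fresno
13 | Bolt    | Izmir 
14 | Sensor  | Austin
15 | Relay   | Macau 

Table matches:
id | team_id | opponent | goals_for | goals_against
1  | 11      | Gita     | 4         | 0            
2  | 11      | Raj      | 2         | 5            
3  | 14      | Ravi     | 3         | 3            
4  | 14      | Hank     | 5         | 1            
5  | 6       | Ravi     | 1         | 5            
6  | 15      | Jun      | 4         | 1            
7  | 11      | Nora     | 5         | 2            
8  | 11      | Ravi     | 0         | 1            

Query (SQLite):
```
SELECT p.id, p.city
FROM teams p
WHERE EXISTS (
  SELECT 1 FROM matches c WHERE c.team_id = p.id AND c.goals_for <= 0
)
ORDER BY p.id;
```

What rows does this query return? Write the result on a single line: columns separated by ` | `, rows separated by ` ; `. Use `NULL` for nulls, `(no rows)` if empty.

11 | Fresno

For each teams row, check whether any matches with matching team_id has goals_for <= 0.
Keep rows where that is true.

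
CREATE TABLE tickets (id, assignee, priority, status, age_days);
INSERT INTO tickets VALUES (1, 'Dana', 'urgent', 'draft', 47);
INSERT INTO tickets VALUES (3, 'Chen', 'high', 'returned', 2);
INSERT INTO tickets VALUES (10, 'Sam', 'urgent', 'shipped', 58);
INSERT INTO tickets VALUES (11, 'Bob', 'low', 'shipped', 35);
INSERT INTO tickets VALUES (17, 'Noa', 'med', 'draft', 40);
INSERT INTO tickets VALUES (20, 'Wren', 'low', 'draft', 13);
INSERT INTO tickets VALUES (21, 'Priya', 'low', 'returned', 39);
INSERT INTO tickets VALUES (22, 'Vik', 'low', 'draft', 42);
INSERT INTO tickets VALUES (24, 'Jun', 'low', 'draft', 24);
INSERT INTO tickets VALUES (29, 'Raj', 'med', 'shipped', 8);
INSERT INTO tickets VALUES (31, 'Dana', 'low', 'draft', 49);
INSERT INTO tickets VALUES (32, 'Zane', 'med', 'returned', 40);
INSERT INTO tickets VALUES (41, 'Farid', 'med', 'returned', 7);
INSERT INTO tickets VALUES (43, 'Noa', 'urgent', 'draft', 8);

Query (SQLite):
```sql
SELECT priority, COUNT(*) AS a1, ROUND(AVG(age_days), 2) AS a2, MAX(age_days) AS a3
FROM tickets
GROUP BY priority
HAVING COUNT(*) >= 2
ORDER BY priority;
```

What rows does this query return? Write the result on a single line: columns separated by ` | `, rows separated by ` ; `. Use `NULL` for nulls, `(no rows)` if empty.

low | 6 | 33.67 | 49 ; med | 4 | 23.75 | 40 ; urgent | 3 | 37.67 | 58

Group tickets by priority.
Per group compute: COUNT(*), ROUND(AVG(age_days), 2), MAX(age_days).
HAVING: drop groups with fewer than 2 rows.
  high: ids {3} → COUNT(*)=1, ROUND(AVG(age_days), 2)=2, MAX(age_days)=2
  low: ids {11, 20, 21, 22, 24, 31} → COUNT(*)=6, ROUND(AVG(age_days), 2)=33.67, MAX(age_days)=49
  med: ids {17, 29, 32, 41} → COUNT(*)=4, ROUND(AVG(age_days), 2)=23.75, MAX(age_days)=40
  urgent: ids {1, 10, 43} → COUNT(*)=3, ROUND(AVG(age_days), 2)=37.67, MAX(age_days)=58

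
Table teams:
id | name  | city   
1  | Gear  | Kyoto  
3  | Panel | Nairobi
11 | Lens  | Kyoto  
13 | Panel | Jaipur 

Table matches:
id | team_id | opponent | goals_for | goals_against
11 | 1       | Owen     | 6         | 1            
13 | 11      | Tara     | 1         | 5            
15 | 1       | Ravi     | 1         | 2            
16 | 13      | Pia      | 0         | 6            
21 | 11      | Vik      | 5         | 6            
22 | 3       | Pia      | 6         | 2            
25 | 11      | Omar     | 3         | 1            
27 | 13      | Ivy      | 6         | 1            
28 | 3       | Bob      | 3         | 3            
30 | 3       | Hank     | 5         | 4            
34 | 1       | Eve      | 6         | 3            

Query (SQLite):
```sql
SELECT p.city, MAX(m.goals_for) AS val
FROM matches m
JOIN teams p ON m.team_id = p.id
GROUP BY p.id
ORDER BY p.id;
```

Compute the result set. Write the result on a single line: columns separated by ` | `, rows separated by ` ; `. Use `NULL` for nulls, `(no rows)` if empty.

Kyoto | 6 ; Nairobi | 6 ; Kyoto | 5 ; Jaipur | 6

Join each matches row to its teams via team_id.
Group joined rows by teams.id; compute MAX(m.goals_for) per group.
  1: ids {11, 15, 34} → MAX(m.goals_for)=6
  3: ids {22, 28, 30} → MAX(m.goals_for)=6
  11: ids {13, 21, 25} → MAX(m.goals_for)=5
  13: ids {16, 27} → MAX(m.goals_for)=6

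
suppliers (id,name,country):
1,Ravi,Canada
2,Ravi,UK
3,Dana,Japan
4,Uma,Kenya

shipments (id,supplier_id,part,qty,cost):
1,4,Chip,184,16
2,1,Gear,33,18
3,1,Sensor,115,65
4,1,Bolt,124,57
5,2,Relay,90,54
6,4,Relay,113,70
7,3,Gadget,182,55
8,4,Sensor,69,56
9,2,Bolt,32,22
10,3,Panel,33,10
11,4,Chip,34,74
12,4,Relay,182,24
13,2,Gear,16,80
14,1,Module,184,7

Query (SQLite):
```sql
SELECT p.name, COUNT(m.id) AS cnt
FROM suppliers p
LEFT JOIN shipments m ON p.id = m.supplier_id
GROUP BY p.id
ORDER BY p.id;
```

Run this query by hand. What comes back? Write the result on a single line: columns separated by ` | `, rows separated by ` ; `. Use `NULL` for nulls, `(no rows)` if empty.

Ravi | 4 ; Ravi | 3 ; Dana | 2 ; Uma | 5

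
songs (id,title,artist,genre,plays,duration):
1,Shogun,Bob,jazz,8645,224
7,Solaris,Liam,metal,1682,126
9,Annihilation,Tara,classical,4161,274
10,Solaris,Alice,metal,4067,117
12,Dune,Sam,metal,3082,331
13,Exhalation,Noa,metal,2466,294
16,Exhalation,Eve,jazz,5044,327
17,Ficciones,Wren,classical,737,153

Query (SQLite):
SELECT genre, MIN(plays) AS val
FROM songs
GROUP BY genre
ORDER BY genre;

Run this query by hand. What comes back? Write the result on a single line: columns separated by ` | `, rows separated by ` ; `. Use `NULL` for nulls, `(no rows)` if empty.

classical | 737 ; jazz | 5044 ; metal | 1682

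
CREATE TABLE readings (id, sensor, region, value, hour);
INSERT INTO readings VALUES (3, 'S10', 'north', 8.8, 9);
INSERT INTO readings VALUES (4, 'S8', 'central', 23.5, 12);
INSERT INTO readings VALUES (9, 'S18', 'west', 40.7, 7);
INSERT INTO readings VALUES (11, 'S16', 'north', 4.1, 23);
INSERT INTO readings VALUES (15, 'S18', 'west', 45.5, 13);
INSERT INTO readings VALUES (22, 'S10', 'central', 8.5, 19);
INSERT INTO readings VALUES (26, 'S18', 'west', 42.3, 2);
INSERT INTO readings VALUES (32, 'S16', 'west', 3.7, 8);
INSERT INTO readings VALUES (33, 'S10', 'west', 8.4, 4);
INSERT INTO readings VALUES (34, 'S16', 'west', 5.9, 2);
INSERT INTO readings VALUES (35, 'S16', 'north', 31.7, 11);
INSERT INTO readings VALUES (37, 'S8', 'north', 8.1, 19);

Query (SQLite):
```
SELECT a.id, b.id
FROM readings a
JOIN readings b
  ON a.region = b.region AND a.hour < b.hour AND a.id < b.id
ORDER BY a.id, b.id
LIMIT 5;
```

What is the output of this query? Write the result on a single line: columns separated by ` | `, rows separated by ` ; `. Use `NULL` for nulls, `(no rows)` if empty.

Pairs (a,b) with same region, a.hour < b.hour, a.id < b.id.
region groups: central:{4,22} north:{3,11,35,37} west:{9,15,26,32,33,34}
Ordered by (a.id, b.id); first 5.

3 | 11 ; 3 | 35 ; 3 | 37 ; 4 | 22 ; 9 | 15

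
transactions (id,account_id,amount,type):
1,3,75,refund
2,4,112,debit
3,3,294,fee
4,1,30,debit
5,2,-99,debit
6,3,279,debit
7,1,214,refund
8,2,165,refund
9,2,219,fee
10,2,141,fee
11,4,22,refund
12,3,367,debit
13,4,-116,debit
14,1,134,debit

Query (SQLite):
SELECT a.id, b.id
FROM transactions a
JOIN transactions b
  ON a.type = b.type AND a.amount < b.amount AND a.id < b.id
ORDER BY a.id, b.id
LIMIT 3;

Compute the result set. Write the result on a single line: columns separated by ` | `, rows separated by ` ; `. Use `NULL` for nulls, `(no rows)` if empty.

Pairs (a,b) with same type, a.amount < b.amount, a.id < b.id.
type groups: debit:{2,4,5,6,12,13,14} fee:{3,9,10} refund:{1,7,8,11}
Ordered by (a.id, b.id); first 3.

1 | 7 ; 1 | 8 ; 2 | 6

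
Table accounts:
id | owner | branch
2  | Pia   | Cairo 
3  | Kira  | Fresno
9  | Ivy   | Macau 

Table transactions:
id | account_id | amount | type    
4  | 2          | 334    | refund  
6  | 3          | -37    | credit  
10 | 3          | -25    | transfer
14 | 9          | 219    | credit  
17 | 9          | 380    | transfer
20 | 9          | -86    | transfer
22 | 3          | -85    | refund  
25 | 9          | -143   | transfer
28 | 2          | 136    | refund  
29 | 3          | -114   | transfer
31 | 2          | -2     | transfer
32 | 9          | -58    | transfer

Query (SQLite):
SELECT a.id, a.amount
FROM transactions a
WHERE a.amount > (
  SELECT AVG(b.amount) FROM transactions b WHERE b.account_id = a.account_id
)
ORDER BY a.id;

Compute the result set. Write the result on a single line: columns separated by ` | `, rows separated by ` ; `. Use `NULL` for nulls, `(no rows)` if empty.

For each transactions row a, compute AVG(amount) over rows sharing a.account_id.
Keep row a if a.amount > that per-group AVG.
  account_id=2: AVG(amount) = 156.0
  account_id=3: AVG(amount) = -65.25
  account_id=9: AVG(amount) = 62.4

4 | 334 ; 6 | -37 ; 10 | -25 ; 14 | 219 ; 17 | 380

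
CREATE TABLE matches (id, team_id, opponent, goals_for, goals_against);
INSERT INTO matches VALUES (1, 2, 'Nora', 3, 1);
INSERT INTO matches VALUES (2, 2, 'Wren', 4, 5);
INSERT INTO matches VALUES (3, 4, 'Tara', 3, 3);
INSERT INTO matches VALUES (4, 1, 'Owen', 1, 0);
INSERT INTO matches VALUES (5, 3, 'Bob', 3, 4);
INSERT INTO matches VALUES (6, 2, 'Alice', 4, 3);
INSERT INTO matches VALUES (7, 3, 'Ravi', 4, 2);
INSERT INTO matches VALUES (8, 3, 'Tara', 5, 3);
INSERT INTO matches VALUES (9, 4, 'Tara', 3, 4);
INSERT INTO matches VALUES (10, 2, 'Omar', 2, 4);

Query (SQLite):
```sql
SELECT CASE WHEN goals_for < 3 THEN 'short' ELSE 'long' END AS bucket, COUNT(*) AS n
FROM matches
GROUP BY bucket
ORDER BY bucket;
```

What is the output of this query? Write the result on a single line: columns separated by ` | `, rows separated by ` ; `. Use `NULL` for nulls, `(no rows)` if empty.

long | 8 ; short | 2

Bucket rows by goals_for < 3 → 'short' else 'long'; count each bucket.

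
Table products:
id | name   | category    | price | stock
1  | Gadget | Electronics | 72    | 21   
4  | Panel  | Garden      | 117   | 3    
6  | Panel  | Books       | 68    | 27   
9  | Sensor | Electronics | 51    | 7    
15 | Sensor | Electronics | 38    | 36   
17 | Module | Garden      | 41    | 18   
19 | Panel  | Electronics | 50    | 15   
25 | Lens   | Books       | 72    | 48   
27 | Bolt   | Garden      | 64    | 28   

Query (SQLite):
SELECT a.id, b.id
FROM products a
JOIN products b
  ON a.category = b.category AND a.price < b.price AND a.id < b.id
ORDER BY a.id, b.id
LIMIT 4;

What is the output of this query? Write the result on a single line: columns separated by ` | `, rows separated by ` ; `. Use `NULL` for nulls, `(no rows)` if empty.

Pairs (a,b) with same category, a.price < b.price, a.id < b.id.
category groups: Books:{6,25} Electronics:{1,9,15,19} Garden:{4,17,27}
Ordered by (a.id, b.id); first 4.

6 | 25 ; 15 | 19 ; 17 | 27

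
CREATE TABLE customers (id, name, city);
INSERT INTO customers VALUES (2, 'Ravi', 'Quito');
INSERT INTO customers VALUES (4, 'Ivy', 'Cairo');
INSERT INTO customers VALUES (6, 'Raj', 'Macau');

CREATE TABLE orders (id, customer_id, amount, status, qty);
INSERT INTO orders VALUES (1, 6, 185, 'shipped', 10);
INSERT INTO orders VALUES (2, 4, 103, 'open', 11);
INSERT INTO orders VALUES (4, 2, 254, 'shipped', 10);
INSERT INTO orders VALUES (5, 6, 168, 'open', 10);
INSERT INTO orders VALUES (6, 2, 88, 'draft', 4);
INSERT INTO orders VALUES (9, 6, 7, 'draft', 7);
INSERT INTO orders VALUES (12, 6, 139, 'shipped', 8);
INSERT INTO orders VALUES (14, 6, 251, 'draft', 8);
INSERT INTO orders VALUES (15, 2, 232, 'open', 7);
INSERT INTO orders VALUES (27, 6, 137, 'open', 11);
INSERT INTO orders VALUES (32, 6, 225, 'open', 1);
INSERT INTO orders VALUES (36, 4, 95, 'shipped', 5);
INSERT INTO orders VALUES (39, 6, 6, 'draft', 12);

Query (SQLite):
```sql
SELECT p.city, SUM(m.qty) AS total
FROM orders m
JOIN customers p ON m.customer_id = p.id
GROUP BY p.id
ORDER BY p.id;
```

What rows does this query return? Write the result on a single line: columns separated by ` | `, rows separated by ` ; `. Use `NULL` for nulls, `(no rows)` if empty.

Quito | 21 ; Cairo | 16 ; Macau | 67

Join each orders row to its customers via customer_id.
Group joined rows by customers.id; compute SUM(m.qty) per group.
  2: ids {4, 6, 15} → SUM(m.qty)=21
  4: ids {2, 36} → SUM(m.qty)=16
  6: ids {1, 5, 9, 12, 14, 27, 32, 39} → SUM(m.qty)=67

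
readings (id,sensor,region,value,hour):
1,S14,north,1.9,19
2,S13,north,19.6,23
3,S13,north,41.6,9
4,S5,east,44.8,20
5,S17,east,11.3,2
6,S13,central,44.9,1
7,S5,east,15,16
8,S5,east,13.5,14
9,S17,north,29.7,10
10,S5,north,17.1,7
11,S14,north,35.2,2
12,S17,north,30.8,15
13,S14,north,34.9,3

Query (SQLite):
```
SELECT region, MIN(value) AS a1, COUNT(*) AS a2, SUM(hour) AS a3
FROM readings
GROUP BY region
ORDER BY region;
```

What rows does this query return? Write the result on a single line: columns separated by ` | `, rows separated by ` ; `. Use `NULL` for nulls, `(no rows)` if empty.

central | 44.9 | 1 | 1 ; east | 11.3 | 4 | 52 ; north | 1.9 | 8 | 88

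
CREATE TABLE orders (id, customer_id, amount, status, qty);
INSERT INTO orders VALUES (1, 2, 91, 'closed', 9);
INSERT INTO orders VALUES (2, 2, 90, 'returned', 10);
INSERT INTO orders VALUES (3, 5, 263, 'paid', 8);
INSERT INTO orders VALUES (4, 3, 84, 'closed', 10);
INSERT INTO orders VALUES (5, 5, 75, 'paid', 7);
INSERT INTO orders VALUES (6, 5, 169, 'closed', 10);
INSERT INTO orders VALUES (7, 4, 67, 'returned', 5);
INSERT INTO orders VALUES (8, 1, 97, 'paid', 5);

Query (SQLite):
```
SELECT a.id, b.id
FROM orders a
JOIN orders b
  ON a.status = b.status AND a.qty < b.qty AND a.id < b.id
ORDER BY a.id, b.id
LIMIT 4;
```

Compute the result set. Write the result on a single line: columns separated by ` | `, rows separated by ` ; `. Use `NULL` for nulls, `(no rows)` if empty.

Pairs (a,b) with same status, a.qty < b.qty, a.id < b.id.
status groups: closed:{1,4,6} paid:{3,5,8} returned:{2,7}
Ordered by (a.id, b.id); first 4.

1 | 4 ; 1 | 6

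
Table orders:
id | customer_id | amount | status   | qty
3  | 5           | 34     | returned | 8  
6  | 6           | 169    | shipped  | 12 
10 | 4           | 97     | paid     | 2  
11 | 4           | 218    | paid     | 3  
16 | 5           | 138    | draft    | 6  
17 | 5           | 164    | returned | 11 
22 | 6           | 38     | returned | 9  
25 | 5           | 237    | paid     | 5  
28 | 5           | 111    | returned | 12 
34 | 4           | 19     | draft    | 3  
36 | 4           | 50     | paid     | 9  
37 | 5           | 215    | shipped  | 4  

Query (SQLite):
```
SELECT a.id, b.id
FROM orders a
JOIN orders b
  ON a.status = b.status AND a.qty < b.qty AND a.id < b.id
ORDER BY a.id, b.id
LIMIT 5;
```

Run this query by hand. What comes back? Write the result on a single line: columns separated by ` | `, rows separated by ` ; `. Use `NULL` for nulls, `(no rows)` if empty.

3 | 17 ; 3 | 22 ; 3 | 28 ; 10 | 11 ; 10 | 25

Pairs (a,b) with same status, a.qty < b.qty, a.id < b.id.
status groups: draft:{16,34} paid:{10,11,25,36} returned:{3,17,22,28} shipped:{6,37}
Ordered by (a.id, b.id); first 5.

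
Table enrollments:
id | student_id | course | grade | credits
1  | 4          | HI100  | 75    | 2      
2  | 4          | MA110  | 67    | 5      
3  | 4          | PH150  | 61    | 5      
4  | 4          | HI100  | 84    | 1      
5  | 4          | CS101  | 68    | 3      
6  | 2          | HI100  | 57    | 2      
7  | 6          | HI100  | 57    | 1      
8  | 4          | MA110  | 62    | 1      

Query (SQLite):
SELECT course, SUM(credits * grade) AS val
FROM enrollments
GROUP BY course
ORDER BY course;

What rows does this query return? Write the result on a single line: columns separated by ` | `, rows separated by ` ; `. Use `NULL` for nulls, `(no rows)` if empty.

For each row compute credits * grade.
Group by course; take SUM of the expression per group.
  CS101: ids {5} → SUM(credits * grade)=204
  HI100: ids {1, 4, 6, 7} → SUM(credits * grade)=405
  MA110: ids {2, 8} → SUM(credits * grade)=397
  PH150: ids {3} → SUM(credits * grade)=305

CS101 | 204 ; HI100 | 405 ; MA110 | 397 ; PH150 | 305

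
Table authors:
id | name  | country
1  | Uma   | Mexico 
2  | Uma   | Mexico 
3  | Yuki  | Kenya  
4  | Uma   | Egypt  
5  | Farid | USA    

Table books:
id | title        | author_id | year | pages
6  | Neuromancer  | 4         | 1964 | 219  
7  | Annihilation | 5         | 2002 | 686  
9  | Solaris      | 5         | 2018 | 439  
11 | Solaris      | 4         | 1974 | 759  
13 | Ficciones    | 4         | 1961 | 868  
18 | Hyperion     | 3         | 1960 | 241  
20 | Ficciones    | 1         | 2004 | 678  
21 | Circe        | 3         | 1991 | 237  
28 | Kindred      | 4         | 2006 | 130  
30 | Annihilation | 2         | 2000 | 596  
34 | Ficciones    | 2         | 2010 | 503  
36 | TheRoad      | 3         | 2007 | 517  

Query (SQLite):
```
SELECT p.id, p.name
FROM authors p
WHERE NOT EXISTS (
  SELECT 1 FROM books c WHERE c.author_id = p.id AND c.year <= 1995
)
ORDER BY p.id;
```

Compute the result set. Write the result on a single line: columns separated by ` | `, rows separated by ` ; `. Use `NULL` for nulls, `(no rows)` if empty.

1 | Uma ; 2 | Uma ; 5 | Farid

For each authors row, check whether any books with matching author_id has year <= 1995.
Keep rows where that is false.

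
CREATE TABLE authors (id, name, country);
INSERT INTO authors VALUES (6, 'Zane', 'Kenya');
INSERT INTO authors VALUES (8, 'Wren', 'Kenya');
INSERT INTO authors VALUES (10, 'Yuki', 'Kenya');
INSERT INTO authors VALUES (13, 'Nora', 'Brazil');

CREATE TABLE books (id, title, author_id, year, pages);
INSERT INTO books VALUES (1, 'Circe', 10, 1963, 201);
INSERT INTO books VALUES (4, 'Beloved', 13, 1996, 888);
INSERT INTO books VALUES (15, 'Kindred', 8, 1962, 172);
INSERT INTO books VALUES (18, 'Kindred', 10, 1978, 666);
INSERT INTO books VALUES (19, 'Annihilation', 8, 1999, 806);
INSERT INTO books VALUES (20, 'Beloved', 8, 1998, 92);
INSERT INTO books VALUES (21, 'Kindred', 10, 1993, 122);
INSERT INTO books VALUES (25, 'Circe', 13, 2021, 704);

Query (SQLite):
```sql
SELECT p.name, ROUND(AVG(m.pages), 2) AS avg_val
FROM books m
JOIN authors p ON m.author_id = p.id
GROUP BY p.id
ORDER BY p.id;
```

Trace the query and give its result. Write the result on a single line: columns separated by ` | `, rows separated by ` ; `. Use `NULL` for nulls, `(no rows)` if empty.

Wren | 356.67 ; Yuki | 329.67 ; Nora | 796

Join each books row to its authors via author_id.
Group joined rows by authors.id; compute ROUND(AVG(m.pages), 2) per group.
  8: ids {15, 19, 20} → ROUND(AVG(m.pages), 2)=356.67
  10: ids {1, 18, 21} → ROUND(AVG(m.pages), 2)=329.67
  13: ids {4, 25} → ROUND(AVG(m.pages), 2)=796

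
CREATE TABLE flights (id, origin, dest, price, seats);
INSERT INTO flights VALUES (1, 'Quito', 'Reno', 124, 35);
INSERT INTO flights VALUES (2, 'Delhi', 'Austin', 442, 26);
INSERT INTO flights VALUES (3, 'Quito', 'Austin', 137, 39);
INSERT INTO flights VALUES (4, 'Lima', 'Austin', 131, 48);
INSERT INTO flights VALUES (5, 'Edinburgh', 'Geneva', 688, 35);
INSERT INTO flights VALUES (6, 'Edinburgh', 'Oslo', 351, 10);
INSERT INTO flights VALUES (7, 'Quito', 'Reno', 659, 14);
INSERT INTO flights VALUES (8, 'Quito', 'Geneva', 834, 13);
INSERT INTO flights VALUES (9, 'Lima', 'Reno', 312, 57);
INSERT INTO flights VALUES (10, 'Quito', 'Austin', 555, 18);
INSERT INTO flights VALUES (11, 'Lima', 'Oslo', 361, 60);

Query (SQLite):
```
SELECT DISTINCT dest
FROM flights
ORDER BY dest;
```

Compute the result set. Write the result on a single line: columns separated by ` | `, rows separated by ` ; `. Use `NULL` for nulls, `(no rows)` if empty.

Austin ; Geneva ; Oslo ; Reno

Collect distinct dest values from flights.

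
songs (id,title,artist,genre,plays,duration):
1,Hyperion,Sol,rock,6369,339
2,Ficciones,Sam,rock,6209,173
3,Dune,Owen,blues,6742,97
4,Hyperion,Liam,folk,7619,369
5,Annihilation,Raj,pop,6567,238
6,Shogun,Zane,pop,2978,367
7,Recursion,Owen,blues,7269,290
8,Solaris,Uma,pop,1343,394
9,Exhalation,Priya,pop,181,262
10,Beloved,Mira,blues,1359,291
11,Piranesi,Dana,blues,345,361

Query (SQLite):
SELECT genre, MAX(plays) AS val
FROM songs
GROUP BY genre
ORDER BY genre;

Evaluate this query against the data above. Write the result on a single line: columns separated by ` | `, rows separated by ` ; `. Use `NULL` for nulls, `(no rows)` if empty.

blues | 7269 ; folk | 7619 ; pop | 6567 ; rock | 6369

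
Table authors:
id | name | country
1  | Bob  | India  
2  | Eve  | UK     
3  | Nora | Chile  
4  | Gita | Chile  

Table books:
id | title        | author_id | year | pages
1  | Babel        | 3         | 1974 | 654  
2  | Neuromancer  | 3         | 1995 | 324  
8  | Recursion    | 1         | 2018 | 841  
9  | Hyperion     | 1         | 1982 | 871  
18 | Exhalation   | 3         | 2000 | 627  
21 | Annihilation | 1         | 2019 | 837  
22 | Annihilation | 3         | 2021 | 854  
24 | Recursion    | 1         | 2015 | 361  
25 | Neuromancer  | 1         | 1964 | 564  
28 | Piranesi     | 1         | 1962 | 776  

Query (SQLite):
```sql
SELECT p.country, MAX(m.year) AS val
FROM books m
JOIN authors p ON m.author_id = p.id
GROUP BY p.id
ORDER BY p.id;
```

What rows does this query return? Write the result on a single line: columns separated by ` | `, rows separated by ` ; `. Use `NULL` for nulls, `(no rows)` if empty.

Join each books row to its authors via author_id.
Group joined rows by authors.id; compute MAX(m.year) per group.
  1: ids {8, 9, 21, 24, 25, 28} → MAX(m.year)=2019
  3: ids {1, 2, 18, 22} → MAX(m.year)=2021

India | 2019 ; Chile | 2021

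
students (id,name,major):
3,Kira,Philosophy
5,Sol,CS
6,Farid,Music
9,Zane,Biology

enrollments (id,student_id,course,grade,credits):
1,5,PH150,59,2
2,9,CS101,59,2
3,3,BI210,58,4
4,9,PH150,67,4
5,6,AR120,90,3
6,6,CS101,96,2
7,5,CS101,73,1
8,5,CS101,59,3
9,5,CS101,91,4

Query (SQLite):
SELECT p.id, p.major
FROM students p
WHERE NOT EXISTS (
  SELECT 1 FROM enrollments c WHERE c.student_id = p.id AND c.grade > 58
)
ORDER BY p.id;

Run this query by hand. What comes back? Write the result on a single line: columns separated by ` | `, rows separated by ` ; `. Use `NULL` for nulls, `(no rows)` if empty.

3 | Philosophy

For each students row, check whether any enrollments with matching student_id has grade > 58.
Keep rows where that is false.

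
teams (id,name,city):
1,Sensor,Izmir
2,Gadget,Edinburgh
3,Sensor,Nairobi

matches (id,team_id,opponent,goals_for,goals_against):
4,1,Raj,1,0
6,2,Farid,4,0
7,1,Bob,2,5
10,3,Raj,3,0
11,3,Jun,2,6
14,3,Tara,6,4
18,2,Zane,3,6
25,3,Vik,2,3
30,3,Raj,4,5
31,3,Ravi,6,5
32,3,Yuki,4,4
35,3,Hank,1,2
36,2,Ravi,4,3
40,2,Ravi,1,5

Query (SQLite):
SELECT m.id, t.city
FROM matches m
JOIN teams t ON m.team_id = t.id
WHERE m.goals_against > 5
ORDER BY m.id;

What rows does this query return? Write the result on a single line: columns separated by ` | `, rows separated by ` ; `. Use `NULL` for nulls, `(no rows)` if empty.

Each matches row matches the teams row where team_id = teams.id.
Then keep rows with m.goals_against > 5.

11 | Nairobi ; 18 | Edinburgh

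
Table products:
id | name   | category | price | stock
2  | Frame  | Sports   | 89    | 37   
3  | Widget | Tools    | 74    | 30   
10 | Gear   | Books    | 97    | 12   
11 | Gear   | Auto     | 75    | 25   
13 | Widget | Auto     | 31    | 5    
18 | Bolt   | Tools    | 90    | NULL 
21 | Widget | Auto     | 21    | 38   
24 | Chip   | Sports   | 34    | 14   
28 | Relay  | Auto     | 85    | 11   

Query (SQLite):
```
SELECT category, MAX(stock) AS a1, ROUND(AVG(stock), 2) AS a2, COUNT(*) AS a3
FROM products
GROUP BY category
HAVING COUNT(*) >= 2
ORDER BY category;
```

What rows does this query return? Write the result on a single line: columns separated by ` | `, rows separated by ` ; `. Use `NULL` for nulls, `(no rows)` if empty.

Auto | 38 | 19.75 | 4 ; Sports | 37 | 25.5 | 2 ; Tools | 30 | 30 | 2

Group products by category.
Per group compute: MAX(stock), ROUND(AVG(stock), 2), COUNT(*).
HAVING: drop groups with fewer than 2 rows.
  Auto: ids {11, 13, 21, 28} → MAX(stock)=38, ROUND(AVG(stock), 2)=19.75, COUNT(*)=4
  Books: ids {10} → MAX(stock)=12, ROUND(AVG(stock), 2)=12, COUNT(*)=1
  Sports: ids {2, 24} → MAX(stock)=37, ROUND(AVG(stock), 2)=25.5, COUNT(*)=2
  Tools: ids {3, 18} → MAX(stock)=30, ROUND(AVG(stock), 2)=30, COUNT(*)=2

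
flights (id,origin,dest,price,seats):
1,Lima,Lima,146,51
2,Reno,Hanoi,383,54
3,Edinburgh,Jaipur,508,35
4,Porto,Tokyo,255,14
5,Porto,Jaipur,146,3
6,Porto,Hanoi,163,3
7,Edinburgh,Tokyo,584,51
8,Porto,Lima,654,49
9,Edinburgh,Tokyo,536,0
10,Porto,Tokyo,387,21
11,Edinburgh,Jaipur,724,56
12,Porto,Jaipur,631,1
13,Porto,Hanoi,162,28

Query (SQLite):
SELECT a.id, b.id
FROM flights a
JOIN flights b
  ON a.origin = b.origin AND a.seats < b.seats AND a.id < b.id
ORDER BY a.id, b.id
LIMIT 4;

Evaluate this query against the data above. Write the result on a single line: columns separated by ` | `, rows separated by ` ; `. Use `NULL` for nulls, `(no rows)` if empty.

Pairs (a,b) with same origin, a.seats < b.seats, a.id < b.id.
origin groups: Edinburgh:{3,7,9,11} Lima:{1} Porto:{4,5,6,8,10,12,13} Reno:{2}
Ordered by (a.id, b.id); first 4.

3 | 7 ; 3 | 11 ; 4 | 8 ; 4 | 10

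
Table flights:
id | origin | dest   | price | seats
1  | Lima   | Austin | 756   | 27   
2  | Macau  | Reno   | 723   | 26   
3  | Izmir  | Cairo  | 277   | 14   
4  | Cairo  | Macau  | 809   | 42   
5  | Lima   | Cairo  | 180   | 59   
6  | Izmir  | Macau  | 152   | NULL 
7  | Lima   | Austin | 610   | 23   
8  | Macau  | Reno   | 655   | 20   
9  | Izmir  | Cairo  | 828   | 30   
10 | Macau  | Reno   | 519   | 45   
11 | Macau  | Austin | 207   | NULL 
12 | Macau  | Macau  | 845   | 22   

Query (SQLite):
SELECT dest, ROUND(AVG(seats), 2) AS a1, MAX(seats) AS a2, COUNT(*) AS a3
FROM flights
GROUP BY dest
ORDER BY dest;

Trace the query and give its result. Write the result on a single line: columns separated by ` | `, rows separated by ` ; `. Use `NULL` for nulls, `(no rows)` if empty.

Group flights by dest.
Per group compute: ROUND(AVG(seats), 2), MAX(seats), COUNT(*).
  Austin: ids {1, 7, 11} → ROUND(AVG(seats), 2)=25, MAX(seats)=27, COUNT(*)=3
  Cairo: ids {3, 5, 9} → ROUND(AVG(seats), 2)=34.33, MAX(seats)=59, COUNT(*)=3
  Macau: ids {4, 6, 12} → ROUND(AVG(seats), 2)=32, MAX(seats)=42, COUNT(*)=3
  Reno: ids {2, 8, 10} → ROUND(AVG(seats), 2)=30.33, MAX(seats)=45, COUNT(*)=3

Austin | 25 | 27 | 3 ; Cairo | 34.33 | 59 | 3 ; Macau | 32 | 42 | 3 ; Reno | 30.33 | 45 | 3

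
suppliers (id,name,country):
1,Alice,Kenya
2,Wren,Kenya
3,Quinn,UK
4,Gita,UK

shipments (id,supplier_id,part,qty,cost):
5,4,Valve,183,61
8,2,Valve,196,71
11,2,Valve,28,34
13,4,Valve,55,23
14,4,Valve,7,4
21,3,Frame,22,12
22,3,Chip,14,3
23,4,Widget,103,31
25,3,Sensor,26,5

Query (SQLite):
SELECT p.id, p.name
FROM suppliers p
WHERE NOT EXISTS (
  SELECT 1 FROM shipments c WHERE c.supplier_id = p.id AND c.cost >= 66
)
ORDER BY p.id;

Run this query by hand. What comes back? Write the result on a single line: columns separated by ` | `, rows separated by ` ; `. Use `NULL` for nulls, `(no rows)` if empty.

For each suppliers row, check whether any shipments with matching supplier_id has cost >= 66.
Keep rows where that is false.

1 | Alice ; 3 | Quinn ; 4 | Gita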